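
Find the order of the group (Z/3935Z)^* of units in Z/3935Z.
|(Z/3935Z)^*| = 3144

(Z/3935Z)^* consists of the classes a with gcd(a, 3935) = 1, so its order is φ(3935). φ is multiplicative, with φ(p^e) = p^e − p^(e−1). Factorise 3935 = 5 · 787. Then
  φ(3935) = (5 − 1) · (787 − 1) = 4 · 786 = 3144.
Thus |(Z/3935Z)^*| = 3144.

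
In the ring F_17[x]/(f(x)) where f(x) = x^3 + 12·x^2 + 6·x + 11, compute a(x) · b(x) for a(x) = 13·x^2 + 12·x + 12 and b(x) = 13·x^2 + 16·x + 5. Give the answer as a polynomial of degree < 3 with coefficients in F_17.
a · b ≡ 4·x^2 + 13·x + 4 (mod f(x))

Multiply as integer polynomials: a · b = 169·x^4 + 364·x^3 + 413·x^2 + 252·x + 60. Reducing coefficients mod 17: a · b ≡ 16·x^4 + 7·x^3 + 5·x^2 + 14·x + 9. Now divide by f(x) = x^3 + 12·x^2 + 6·x + 11 in F_17[x], eliminating the leading term at each step:
  leading term 16·x^4: subtract (16·x)·f(x) = 16·x^4 + 5·x^3 + 11·x^2 + 6·x, leaving 2·x^3 + 11·x^2 + 8·x + 9 (coefficients mod 17)
  leading term 2·x^3: subtract (2)·f(x) = 2·x^3 + 7·x^2 + 12·x + 5, leaving 4·x^2 + 13·x + 4 (coefficients mod 17)
The degree is now < 3, so this is the remainder. Hence a · b ≡ 4·x^2 + 13·x + 4 in F_17[x]/(f).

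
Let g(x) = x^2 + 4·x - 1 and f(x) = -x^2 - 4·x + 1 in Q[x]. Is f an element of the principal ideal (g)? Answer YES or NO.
In Q[x] the ideal (g) consists of all multiples of g, so f ∈ (g) iff g | f, i.e. iff the remainder of f on division by g is 0. Divide f by g (g is monic, so eliminate the leading term of the running remainder at each step):
  leading term -x^2: subtract (-1)·g(x) = -x^2 - 4·x + 1, leaving 0
The remainder is 0, so f(x) = g(x) · h(x) with h(x) = -1. Hence g | f, i.e. f ∈ (g).

Final answer: YES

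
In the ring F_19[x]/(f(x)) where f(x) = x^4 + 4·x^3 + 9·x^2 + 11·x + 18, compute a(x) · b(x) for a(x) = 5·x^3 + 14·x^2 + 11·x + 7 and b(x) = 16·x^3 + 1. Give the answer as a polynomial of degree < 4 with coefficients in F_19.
a · b ≡ 6·x^2 + 3·x + 18 (mod f(x))

Multiply as integer polynomials: a · b = 80·x^6 + 224·x^5 + 176·x^4 + 117·x^3 + 14·x^2 + 11·x + 7. Reducing coefficients mod 19: a · b ≡ 4·x^6 + 15·x^5 + 5·x^4 + 3·x^3 + 14·x^2 + 11·x + 7. Now divide by f(x) = x^4 + 4·x^3 + 9·x^2 + 11·x + 18 in F_19[x], eliminating the leading term at each step:
  leading term 4·x^6: subtract (4·x^2)·f(x) = 4·x^6 + 16·x^5 + 17·x^4 + 6·x^3 + 15·x^2, leaving 18·x^5 + 7·x^4 + 16·x^3 + 18·x^2 + 11·x + 7 (coefficients mod 19)
  leading term 18·x^5: subtract (18·x)·f(x) = 18·x^5 + 15·x^4 + 10·x^3 + 8·x^2 + x, leaving 11·x^4 + 6·x^3 + 10·x^2 + 10·x + 7 (coefficients mod 19)
  leading term 11·x^4: subtract (11)·f(x) = 11·x^4 + 6·x^3 + 4·x^2 + 7·x + 8, leaving 6·x^2 + 3·x + 18 (coefficients mod 19)
The degree is now < 4, so this is the remainder. Hence a · b ≡ 6·x^2 + 3·x + 18 in F_19[x]/(f).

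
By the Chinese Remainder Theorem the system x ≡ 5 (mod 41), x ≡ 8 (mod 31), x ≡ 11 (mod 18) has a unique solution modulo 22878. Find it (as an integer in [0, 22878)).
x ≡ 3449 (mod 22878); the representative in [0, 22878) is 3449

The moduli 41, 31, 18 are pairwise coprime, so by the CRT there is a unique solution mod 41·31·18 = 22878.
Solve by successive substitution. Start with x ≡ 5 (mod 41).
  Combine with x ≡ 8 (mod 31): write x = 5 + 41·t and require 5 + 41·t ≡ 8 (mod 31), i.e. 41·t ≡ 8 − 5 ≡ 3 (mod 31). Since 41^(−1) ≡ 28 (mod 31) (41 ≡ 10 (mod 31)), t ≡ 28·3 ≡ 22 (mod 31). So x ≡ 5 + 41·22 = 907 (mod 1271).
  Combine with x ≡ 11 (mod 18): write x = 907 + 1271·t and require 907 + 1271·t ≡ 11 (mod 18), i.e. 1271·t ≡ 11 − 907 ≡ 4 (mod 18). Since 1271^(−1) ≡ 5 (mod 18) (1271 ≡ 11 (mod 18)), t ≡ 5·4 ≡ 2 (mod 18). So x ≡ 907 + 1271·2 = 3449 (mod 22878).
Unique solution in [0, 22878): x = 3449.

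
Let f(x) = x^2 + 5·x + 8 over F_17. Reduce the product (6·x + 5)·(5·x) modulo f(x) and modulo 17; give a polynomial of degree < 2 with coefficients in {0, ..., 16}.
a · b ≡ 11·x + 15 (mod f(x))

Multiply as integer polynomials: a · b = 30·x^2 + 25·x. Reducing coefficients mod 17: a · b ≡ 13·x^2 + 8·x. Now divide by f(x) = x^2 + 5·x + 8 in F_17[x], eliminating the leading term at each step:
  leading term 13·x^2: subtract (13)·f(x) = 13·x^2 + 14·x + 2, leaving 11·x + 15 (coefficients mod 17)
The degree is now < 2, so this is the remainder. Hence a · b ≡ 11·x + 15 in F_17[x]/(f).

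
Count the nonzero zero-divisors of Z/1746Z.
Z/1746Z has 1169 nonzero zero-divisors

In Z/1746Z each nonzero element is either a unit (gcd with 1746 is 1) or a zero-divisor (gcd > 1). The number of units is φ(1746): factorise 1746 = 2 · 3^2 · 97, so φ(1746) = (2 − 1) · (3^2 − 3^1) · (97 − 1) = 1 · 6 · 96 = 576. The nonzero elements number 1746 − 1 = 1745. Hence the nonzero zero-divisors number 1745 − 576 = 1169.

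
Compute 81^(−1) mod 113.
81^(−1) ≡ 60 (mod 113)

Apply the extended Euclidean algorithm to (113, 81), tracking rows (r, s, t) with s·113 + t·81 = r. Each division r_prev = q·r_cur + r_new produces the new row as (previous row) − q·(current row):
  row A: (113, 1, 0)   [1·113 + 0·81 = 113]
  row B: (81, 0, 1)   [0·113 + 1·81 = 81]
  113 = 1·81 + 32   → row C = row A − 1·row B = (32, 1, −1)   [check: 1·113 − 1·81 = 32]
  81 = 2·32 + 17   → row D = row B − 2·row C = (17, −2, 3)   [check: −2·113 + 3·81 = 17]
  32 = 1·17 + 15   → row E = row C − 1·row D = (15, 3, −4)   [check: 3·113 − 4·81 = 15]
  17 = 1·15 + 2   → row F = row D − 1·row E = (2, −5, 7)   [check: −5·113 + 7·81 = 2]
  15 = 7·2 + 1   → row G = row E − 7·row F = (1, 38, −53)   [check: 38·113 − 53·81 = 1]
  2 = 2·1 + 0   → remainder 0, stop. gcd = 1 (last nonzero row G).
The gcd is 1, so 81 is invertible mod 113. The last nonzero row gives 38·113 − 53·81 = 1, so t = −53. So 81^(−1) ≡ −53 ≡ 60 (mod 113). Verify: 81 · 60 = 4860 ≡ 1 (mod 113). ✓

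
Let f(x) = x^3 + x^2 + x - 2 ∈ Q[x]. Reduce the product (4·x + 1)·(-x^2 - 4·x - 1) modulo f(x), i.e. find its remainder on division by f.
First multiply in Q[x] without reducing: a · b = -4·x^3 - 17·x^2 - 8·x - 1. Now divide by f(x) = x^3 + x^2 + x - 2, eliminating the leading term at each step:
  leading term -4·x^3: subtract (-4)·f(x) = -4·x^3 - 4·x^2 - 4·x + 8, leaving -13·x^2 - 4·x - 9
The degree is now < 3, so this is the remainder. Hence a · b ≡ -13·x^2 - 4·x - 9 in Q[x]/(f).

Final answer: a · b ≡ -13·x^2 - 4·x - 9 (mod f(x))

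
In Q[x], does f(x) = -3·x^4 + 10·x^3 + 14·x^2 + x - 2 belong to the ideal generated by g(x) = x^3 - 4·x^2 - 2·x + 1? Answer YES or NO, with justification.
In Q[x] the ideal (g) consists of all multiples of g, so f ∈ (g) iff g | f, i.e. iff the remainder of f on division by g is 0. Divide f by g (g is monic, so eliminate the leading term of the running remainder at each step):
  leading term -3·x^4: subtract (-3·x)·g(x) = -3·x^4 + 12·x^3 + 6·x^2 - 3·x, leaving -2·x^3 + 8·x^2 + 4·x - 2
  leading term -2·x^3: subtract (-2)·g(x) = -2·x^3 + 8·x^2 + 4·x - 2, leaving 0
The remainder is 0, so f(x) = g(x) · h(x) with h(x) = -3·x - 2. Hence g | f, i.e. f ∈ (g).

Final answer: YES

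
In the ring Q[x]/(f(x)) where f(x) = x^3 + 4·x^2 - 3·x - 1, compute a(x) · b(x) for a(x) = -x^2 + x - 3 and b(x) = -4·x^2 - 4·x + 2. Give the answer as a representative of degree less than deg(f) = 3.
a · b ≡ 82·x^2 - 30·x - 22 (mod f(x))

First multiply in Q[x] without reducing: a · b = 4·x^4 + 6·x^2 + 14·x - 6. Now divide by f(x) = x^3 + 4·x^2 - 3·x - 1, eliminating the leading term at each step:
  leading term 4·x^4: subtract (4·x)·f(x) = 4·x^4 + 16·x^3 - 12·x^2 - 4·x, leaving -16·x^3 + 18·x^2 + 18·x - 6
  leading term -16·x^3: subtract (-16)·f(x) = -16·x^3 - 64·x^2 + 48·x + 16, leaving 82·x^2 - 30·x - 22
The degree is now < 3, so this is the remainder. Hence a · b ≡ 82·x^2 - 30·x - 22 in Q[x]/(f).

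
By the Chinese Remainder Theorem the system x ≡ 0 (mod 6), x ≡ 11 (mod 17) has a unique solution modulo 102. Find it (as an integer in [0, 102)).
x ≡ 96 (mod 102); the representative in [0, 102) is 96

The moduli 6, 17 are pairwise coprime, so by the CRT there is a unique solution mod 6·17 = 102.
Solve by successive substitution. Start with x ≡ 0 (mod 6).
  Combine with x ≡ 11 (mod 17): write x = 6·t and require 6·t ≡ 11 (mod 17). Since 6^(−1) ≡ 3 (mod 17), t ≡ 3·11 ≡ 16 (mod 17). So x ≡ 6·16 = 96 (mod 102).
Unique solution in [0, 102): x = 96.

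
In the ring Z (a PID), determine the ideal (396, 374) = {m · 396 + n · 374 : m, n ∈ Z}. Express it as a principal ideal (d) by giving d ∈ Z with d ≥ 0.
In the PID Z, (a, b) is generated by gcd(a, b). Compute gcd(396, 374) with the extended Euclidean algorithm, tracking rows (r, s, t) with s·396 + t·374 = r:
  row A: (396, 1, 0)   [1·396 + 0·374 = 396]
  row B: (374, 0, 1)   [0·396 + 1·374 = 374]
  396 = 1·374 + 22   → row C = row A − 1·row B = (22, 1, −1)   [check: 1·396 − 1·374 = 22]
  374 = 17·22 + 0   → remainder 0, stop. gcd = 22 (last nonzero row C).
So gcd(396, 374) = 22, with Bézout identity 1·396 − 1·374 = 22. Containment (⊇): the Bézout identity exhibits 22 as an element of (396, 374), giving (22) ⊆ (396, 374). Containment (⊆): since 22 | 396 and 22 | 374 (396 = 22·18, 374 = 22·17), every Z-linear combination of 396 and 374 is divisible by 22, so (396, 374) ⊆ (22). Therefore (396, 374) = (22), d = 22.

Final answer: (396, 374) = (22); d = 22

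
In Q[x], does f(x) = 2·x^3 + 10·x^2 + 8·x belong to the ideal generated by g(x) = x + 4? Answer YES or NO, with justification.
YES

In Q[x] the ideal (g) consists of all multiples of g, so f ∈ (g) iff g | f, i.e. iff the remainder of f on division by g is 0. Divide f by g (g is monic, so eliminate the leading term of the running remainder at each step):
  leading term 2·x^3: subtract (2·x^2)·g(x) = 2·x^3 + 8·x^2, leaving 2·x^2 + 8·x
  leading term 2·x^2: subtract (2·x)·g(x) = 2·x^2 + 8·x, leaving 0
The remainder is 0, so f(x) = g(x) · h(x) with h(x) = 2·x^2 + 2·x. Hence g | f, i.e. f ∈ (g).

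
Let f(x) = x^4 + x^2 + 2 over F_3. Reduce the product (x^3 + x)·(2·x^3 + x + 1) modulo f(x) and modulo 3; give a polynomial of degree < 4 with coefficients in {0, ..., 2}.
a · b ≡ x^3 + 2·x^2 + x + 1 (mod f(x))

Multiply as integer polynomials: a · b = 2·x^6 + 3·x^4 + x^3 + x^2 + x. Reducing coefficients mod 3: a · b ≡ 2·x^6 + x^3 + x^2 + x. Now divide by f(x) = x^4 + x^2 + 2 in F_3[x], eliminating the leading term at each step:
  leading term 2·x^6: subtract (2·x^2)·f(x) = 2·x^6 + 2·x^4 + x^2, leaving x^4 + x^3 + x (coefficients mod 3)
  leading term x^4: subtract (1)·f(x) = x^4 + x^2 + 2, leaving x^3 + 2·x^2 + x + 1 (coefficients mod 3)
The degree is now < 4, so this is the remainder. Hence a · b ≡ x^3 + 2·x^2 + x + 1 in F_3[x]/(f).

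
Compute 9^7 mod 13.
Use repeated squaring. Binary(7) = 111. Walk through the bits of the exponent 7 left-to-right: at each bit after the leading one, square the running value, then multiply by 9 if the bit is 1 (always reducing mod 13):
  bit 1 = 1 (leading): start with 9.
  bit 2 = 1: square 9^2 = 81 ≡ 3; bit is 1, so multiply 3·9 = 27 ≡ 1 (mod 13).
  bit 3 = 1: square 1^2 = 1; bit is 1, so multiply 1·9 = 9 (mod 13).
Final value: 9^7 ≡ 9 (mod 13).

Final answer: 9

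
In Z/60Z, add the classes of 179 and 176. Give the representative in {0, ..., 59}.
Reduce the summands first: 179 ≡ 59, 176 ≡ 56 (mod 60), so 179 + 176 ≡ 59 + 56 (mod 60). 59 + 56 = 115; 115 = 1·60 + 55, so (179 + 176) mod 60 = 55.

Final answer: 55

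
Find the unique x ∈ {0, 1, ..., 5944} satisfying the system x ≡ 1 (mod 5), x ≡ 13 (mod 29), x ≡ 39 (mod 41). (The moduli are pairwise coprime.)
The moduli 5, 29, 41 are pairwise coprime, so by the CRT there is a unique solution mod 5·29·41 = 5945.
Solve by successive substitution. Start with x ≡ 1 (mod 5).
  Combine with x ≡ 13 (mod 29): write x = 1 + 5·t and require 1 + 5·t ≡ 13 (mod 29), i.e. 5·t ≡ 13 − 1 ≡ 12 (mod 29). Since 5^(−1) ≡ 6 (mod 29), t ≡ 6·12 ≡ 14 (mod 29). So x ≡ 1 + 5·14 = 71 (mod 145).
  Combine with x ≡ 39 (mod 41): write x = 71 + 145·t and require 71 + 145·t ≡ 39 (mod 41), i.e. 145·t ≡ 39 − 71 ≡ 9 (mod 41). Since 145^(−1) ≡ 28 (mod 41) (145 ≡ 22 (mod 41)), t ≡ 28·9 ≡ 6 (mod 41). So x ≡ 71 + 145·6 = 941 (mod 5945).
Unique solution in [0, 5945): x = 941.

Final answer: x ≡ 941 (mod 5945); the representative in [0, 5945) is 941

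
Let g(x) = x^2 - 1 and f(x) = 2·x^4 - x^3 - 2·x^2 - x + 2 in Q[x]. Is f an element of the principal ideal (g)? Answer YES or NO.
In Q[x] the ideal (g) consists of all multiples of g, so f ∈ (g) iff g | f, i.e. iff the remainder of f on division by g is 0. Divide f by g (g is monic, so eliminate the leading term of the running remainder at each step):
  leading term 2·x^4: subtract (2·x^2)·g(x) = 2·x^4 - 2·x^2, leaving -x^3 - x + 2
  leading term -x^3: subtract (-x)·g(x) = -x^3 + x, leaving 2 - 2·x
The remainder r(x) = 2 - 2·x ≠ 0 (and deg r < deg g), so g ∤ f, i.e. f ∉ (g).

Final answer: NO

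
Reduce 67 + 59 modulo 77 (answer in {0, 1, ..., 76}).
49

Both summands are already reduced mod 77. 67 + 59 = 126; 126 = 1·77 + 49, so (67 + 59) mod 77 = 49.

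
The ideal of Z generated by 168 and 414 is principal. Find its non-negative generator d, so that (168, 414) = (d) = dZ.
(168, 414) = (6); d = 6

In the PID Z, (a, b) is generated by gcd(a, b). Compute gcd(414, 168) with the extended Euclidean algorithm, tracking rows (r, s, t) with s·414 + t·168 = r:
  row A: (414, 1, 0)   [1·414 + 0·168 = 414]
  row B: (168, 0, 1)   [0·414 + 1·168 = 168]
  414 = 2·168 + 78   → row C = row A − 2·row B = (78, 1, −2)   [check: 1·414 − 2·168 = 78]
  168 = 2·78 + 12   → row D = row B − 2·row C = (12, −2, 5)   [check: −2·414 + 5·168 = 12]
  78 = 6·12 + 6   → row E = row C − 6·row D = (6, 13, −32)   [check: 13·414 − 32·168 = 6]
  12 = 2·6 + 0   → remainder 0, stop. gcd = 6 (last nonzero row E).
So gcd(168, 414) = 6, with Bézout identity 13·414 − 32·168 = 6. Containment (⊇): the Bézout identity exhibits 6 as an element of (168, 414), giving (6) ⊆ (168, 414). Containment (⊆): since 6 | 168 and 6 | 414 (168 = 6·28, 414 = 6·69), every Z-linear combination of 168 and 414 is divisible by 6, so (168, 414) ⊆ (6). Therefore (168, 414) = (6), d = 6.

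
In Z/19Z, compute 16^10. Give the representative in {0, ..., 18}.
16

Use repeated squaring. Binary(10) = 1010. Walk through the bits of the exponent 10 left-to-right: at each bit after the leading one, square the running value, then multiply by 16 if the bit is 1 (always reducing mod 19):
  bit 1 = 1 (leading): start with 16.
  bit 2 = 0: square 16^2 = 256 ≡ 9 (mod 19).
  bit 3 = 1: square 9^2 = 81 ≡ 5; bit is 1, so multiply 5·16 = 80 ≡ 4 (mod 19).
  bit 4 = 0: square 4^2 = 16 (mod 19).
Final value: 16^10 ≡ 16 (mod 19).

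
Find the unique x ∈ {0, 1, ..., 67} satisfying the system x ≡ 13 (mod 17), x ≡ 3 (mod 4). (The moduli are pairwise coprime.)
The moduli 17, 4 are pairwise coprime, so by the CRT there is a unique solution mod 17·4 = 68.
Solve by successive substitution. Start with x ≡ 13 (mod 17).
  Combine with x ≡ 3 (mod 4): write x = 13 + 17·t and require 13 + 17·t ≡ 3 (mod 4), i.e. 17·t ≡ 3 − 13 ≡ 2 (mod 4). Since 17^(−1) ≡ 1 (mod 4) (17 ≡ 1 (mod 4)), t ≡ 1·2 ≡ 2 (mod 4). So x ≡ 13 + 17·2 = 47 (mod 68).
Unique solution in [0, 68): x = 47.

Final answer: x ≡ 47 (mod 68); the representative in [0, 68) is 47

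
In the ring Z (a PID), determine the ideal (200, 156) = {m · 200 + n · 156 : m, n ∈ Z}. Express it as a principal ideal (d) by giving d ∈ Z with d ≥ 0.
In the PID Z, (a, b) is generated by gcd(a, b). Compute gcd(200, 156) with the extended Euclidean algorithm, tracking rows (r, s, t) with s·200 + t·156 = r:
  row A: (200, 1, 0)   [1·200 + 0·156 = 200]
  row B: (156, 0, 1)   [0·200 + 1·156 = 156]
  200 = 1·156 + 44   → row C = row A − 1·row B = (44, 1, −1)   [check: 1·200 − 1·156 = 44]
  156 = 3·44 + 24   → row D = row B − 3·row C = (24, −3, 4)   [check: −3·200 + 4·156 = 24]
  44 = 1·24 + 20   → row E = row C − 1·row D = (20, 4, −5)   [check: 4·200 − 5·156 = 20]
  24 = 1·20 + 4   → row F = row D − 1·row E = (4, −7, 9)   [check: −7·200 + 9·156 = 4]
  20 = 5·4 + 0   → remainder 0, stop. gcd = 4 (last nonzero row F).
So gcd(200, 156) = 4, with Bézout identity −7·200 + 9·156 = 4. Containment (⊇): the Bézout identity exhibits 4 as an element of (200, 156), giving (4) ⊆ (200, 156). Containment (⊆): since 4 | 200 and 4 | 156 (200 = 4·50, 156 = 4·39), every Z-linear combination of 200 and 156 is divisible by 4, so (200, 156) ⊆ (4). Therefore (200, 156) = (4), d = 4.

Final answer: (200, 156) = (4); d = 4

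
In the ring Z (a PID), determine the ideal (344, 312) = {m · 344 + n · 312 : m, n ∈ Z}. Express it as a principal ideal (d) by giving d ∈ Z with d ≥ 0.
In the PID Z, (a, b) is generated by gcd(a, b). Compute gcd(344, 312) with the extended Euclidean algorithm, tracking rows (r, s, t) with s·344 + t·312 = r:
  row A: (344, 1, 0)   [1·344 + 0·312 = 344]
  row B: (312, 0, 1)   [0·344 + 1·312 = 312]
  344 = 1·312 + 32   → row C = row A − 1·row B = (32, 1, −1)   [check: 1·344 − 1·312 = 32]
  312 = 9·32 + 24   → row D = row B − 9·row C = (24, −9, 10)   [check: −9·344 + 10·312 = 24]
  32 = 1·24 + 8   → row E = row C − 1·row D = (8, 10, −11)   [check: 10·344 − 11·312 = 8]
  24 = 3·8 + 0   → remainder 0, stop. gcd = 8 (last nonzero row E).
So gcd(344, 312) = 8, with Bézout identity 10·344 − 11·312 = 8. Containment (⊇): the Bézout identity exhibits 8 as an element of (344, 312), giving (8) ⊆ (344, 312). Containment (⊆): since 8 | 344 and 8 | 312 (344 = 8·43, 312 = 8·39), every Z-linear combination of 344 and 312 is divisible by 8, so (344, 312) ⊆ (8). Therefore (344, 312) = (8), d = 8.

Final answer: (344, 312) = (8); d = 8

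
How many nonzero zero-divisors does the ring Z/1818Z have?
Z/1818Z has 1217 nonzero zero-divisors

In Z/1818Z each nonzero element is either a unit (gcd with 1818 is 1) or a zero-divisor (gcd > 1). The number of units is φ(1818): factorise 1818 = 2 · 3^2 · 101, so φ(1818) = (2 − 1) · (3^2 − 3^1) · (101 − 1) = 1 · 6 · 100 = 600. The nonzero elements number 1818 − 1 = 1817. Hence the nonzero zero-divisors number 1817 − 600 = 1217.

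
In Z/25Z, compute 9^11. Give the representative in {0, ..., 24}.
Use repeated squaring. Binary(11) = 1011. Walk through the bits of the exponent 11 left-to-right: at each bit after the leading one, square the running value, then multiply by 9 if the bit is 1 (always reducing mod 25):
  bit 1 = 1 (leading): start with 9.
  bit 2 = 0: square 9^2 = 81 ≡ 6 (mod 25).
  bit 3 = 1: square 6^2 = 36 ≡ 11; bit is 1, so multiply 11·9 = 99 ≡ 24 (mod 25).
  bit 4 = 1: square 24^2 = 576 ≡ 1; bit is 1, so multiply 1·9 = 9 (mod 25).
Final value: 9^11 ≡ 9 (mod 25).

Final answer: 9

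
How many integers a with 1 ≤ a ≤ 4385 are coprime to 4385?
3504

The number of a ∈ {1, ..., 4385} with gcd(a, 4385) = 1 is by definition Euler's totient φ(4385). φ is multiplicative, with φ(p^e) = p^e − p^(e−1). Factorise 4385 = 5 · 877. Then
  φ(4385) = (5 − 1) · (877 − 1) = 4 · 876 = 3504.
So there are 3504 such integers.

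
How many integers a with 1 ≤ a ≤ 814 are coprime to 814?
360

The number of a ∈ {1, ..., 814} with gcd(a, 814) = 1 is by definition Euler's totient φ(814). φ is multiplicative, with φ(p^e) = p^e − p^(e−1). Factorise 814 = 2 · 11 · 37. Then
  φ(814) = (2 − 1) · (11 − 1) · (37 − 1) = 1 · 10 · 36 = 360.
So there are 360 such integers.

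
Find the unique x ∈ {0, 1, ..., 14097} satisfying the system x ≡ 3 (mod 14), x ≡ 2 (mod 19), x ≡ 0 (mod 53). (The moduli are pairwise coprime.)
The moduli 14, 19, 53 are pairwise coprime, so by the CRT there is a unique solution mod 14·19·53 = 14098.
Solve by successive substitution. Start with x ≡ 3 (mod 14).
  Combine with x ≡ 2 (mod 19): write x = 3 + 14·t and require 3 + 14·t ≡ 2 (mod 19), i.e. 14·t ≡ 2 − 3 ≡ 18 (mod 19). Since 14^(−1) ≡ 15 (mod 19), t ≡ 15·18 ≡ 4 (mod 19). So x ≡ 3 + 14·4 = 59 (mod 266).
  Combine with x ≡ 0 (mod 53): write x = 59 + 266·t and require 59 + 266·t ≡ 0 (mod 53), i.e. 266·t ≡ 0 − 59 ≡ 47 (mod 53). Since 266^(−1) ≡ 1 (mod 53) (266 ≡ 1 (mod 53)), t ≡ 1·47 ≡ 47 (mod 53). So x ≡ 59 + 266·47 = 12561 (mod 14098).
Unique solution in [0, 14098): x = 12561.

Final answer: x ≡ 12561 (mod 14098); the representative in [0, 14098) is 12561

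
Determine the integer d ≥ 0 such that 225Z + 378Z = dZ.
(225, 378) = (9); d = 9

In the PID Z, (a, b) is generated by gcd(a, b). Compute gcd(378, 225) with the extended Euclidean algorithm, tracking rows (r, s, t) with s·378 + t·225 = r:
  row A: (378, 1, 0)   [1·378 + 0·225 = 378]
  row B: (225, 0, 1)   [0·378 + 1·225 = 225]
  378 = 1·225 + 153   → row C = row A − 1·row B = (153, 1, −1)   [check: 1·378 − 1·225 = 153]
  225 = 1·153 + 72   → row D = row B − 1·row C = (72, −1, 2)   [check: −1·378 + 2·225 = 72]
  153 = 2·72 + 9   → row E = row C − 2·row D = (9, 3, −5)   [check: 3·378 − 5·225 = 9]
  72 = 8·9 + 0   → remainder 0, stop. gcd = 9 (last nonzero row E).
So gcd(225, 378) = 9, with Bézout identity 3·378 − 5·225 = 9. Containment (⊇): the Bézout identity exhibits 9 as an element of (225, 378), giving (9) ⊆ (225, 378). Containment (⊆): since 9 | 225 and 9 | 378 (225 = 9·25, 378 = 9·42), every Z-linear combination of 225 and 378 is divisible by 9, so (225, 378) ⊆ (9). Therefore (225, 378) = (9), d = 9.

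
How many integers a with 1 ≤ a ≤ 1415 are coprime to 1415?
1128

The number of a ∈ {1, ..., 1415} with gcd(a, 1415) = 1 is by definition Euler's totient φ(1415). φ is multiplicative, with φ(p^e) = p^e − p^(e−1). Factorise 1415 = 5 · 283. Then
  φ(1415) = (5 − 1) · (283 − 1) = 4 · 282 = 1128.
So there are 1128 such integers.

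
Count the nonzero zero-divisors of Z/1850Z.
Z/1850Z has 1129 nonzero zero-divisors

In Z/1850Z each nonzero element is either a unit (gcd with 1850 is 1) or a zero-divisor (gcd > 1). The number of units is φ(1850): factorise 1850 = 2 · 5^2 · 37, so φ(1850) = (2 − 1) · (5^2 − 5^1) · (37 − 1) = 1 · 20 · 36 = 720. The nonzero elements number 1850 − 1 = 1849. Hence the nonzero zero-divisors number 1849 − 720 = 1129.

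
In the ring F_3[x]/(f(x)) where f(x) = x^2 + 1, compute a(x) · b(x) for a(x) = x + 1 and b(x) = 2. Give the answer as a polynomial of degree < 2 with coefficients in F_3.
Multiply as integer polynomials: a · b = 2·x + 2. Reducing coefficients mod 3: a · b ≡ 2·x + 2. This already has degree < 2, so no reduction by f is needed. Hence a · b ≡ 2·x + 2 in F_3[x]/(f).

Final answer: a · b ≡ 2·x + 2 (mod f(x))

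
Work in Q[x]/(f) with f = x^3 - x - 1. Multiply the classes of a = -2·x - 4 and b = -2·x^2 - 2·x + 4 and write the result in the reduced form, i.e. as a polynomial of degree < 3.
a · b ≡ 12·x^2 + 4·x - 12 (mod f(x))

First multiply in Q[x] without reducing: a · b = 4·x^3 + 12·x^2 - 16. Now divide by f(x) = x^3 - x - 1, eliminating the leading term at each step:
  leading term 4·x^3: subtract (4)·f(x) = 4·x^3 - 4·x - 4, leaving 12·x^2 + 4·x - 12
The degree is now < 3, so this is the remainder. Hence a · b ≡ 12·x^2 + 4·x - 12 in Q[x]/(f).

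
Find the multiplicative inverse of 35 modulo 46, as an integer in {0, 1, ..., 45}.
Apply the extended Euclidean algorithm to (46, 35), tracking rows (r, s, t) with s·46 + t·35 = r. Each division r_prev = q·r_cur + r_new produces the new row as (previous row) − q·(current row):
  row A: (46, 1, 0)   [1·46 + 0·35 = 46]
  row B: (35, 0, 1)   [0·46 + 1·35 = 35]
  46 = 1·35 + 11   → row C = row A − 1·row B = (11, 1, −1)   [check: 1·46 − 1·35 = 11]
  35 = 3·11 + 2   → row D = row B − 3·row C = (2, −3, 4)   [check: −3·46 + 4·35 = 2]
  11 = 5·2 + 1   → row E = row C − 5·row D = (1, 16, −21)   [check: 16·46 − 21·35 = 1]
  2 = 2·1 + 0   → remainder 0, stop. gcd = 1 (last nonzero row E).
The gcd is 1, so 35 is invertible mod 46. The last nonzero row gives 16·46 − 21·35 = 1, so t = −21. So 35^(−1) ≡ −21 ≡ 25 (mod 46). Verify: 35 · 25 = 875 ≡ 1 (mod 46). ✓

Final answer: 35^(−1) ≡ 25 (mod 46)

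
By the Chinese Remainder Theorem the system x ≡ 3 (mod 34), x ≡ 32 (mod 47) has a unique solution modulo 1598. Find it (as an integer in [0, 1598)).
x ≡ 173 (mod 1598); the representative in [0, 1598) is 173

The moduli 34, 47 are pairwise coprime, so by the CRT there is a unique solution mod 34·47 = 1598.
Solve by successive substitution. Start with x ≡ 3 (mod 34).
  Combine with x ≡ 32 (mod 47): write x = 3 + 34·t and require 3 + 34·t ≡ 32 (mod 47), i.e. 34·t ≡ 32 − 3 ≡ 29 (mod 47). Since 34^(−1) ≡ 18 (mod 47), t ≡ 18·29 ≡ 5 (mod 47). So x ≡ 3 + 34·5 = 173 (mod 1598).
Unique solution in [0, 1598): x = 173.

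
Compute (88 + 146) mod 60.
54

Reduce the summands first: 88 ≡ 28, 146 ≡ 26 (mod 60), so 88 + 146 ≡ 28 + 26 (mod 60). 28 + 26 = 54; 54 = 0·60 + 54, so (88 + 146) mod 60 = 54.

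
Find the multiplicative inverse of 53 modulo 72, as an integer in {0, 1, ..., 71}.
Apply the extended Euclidean algorithm to (72, 53), tracking rows (r, s, t) with s·72 + t·53 = r. Each division r_prev = q·r_cur + r_new produces the new row as (previous row) − q·(current row):
  row A: (72, 1, 0)   [1·72 + 0·53 = 72]
  row B: (53, 0, 1)   [0·72 + 1·53 = 53]
  72 = 1·53 + 19   → row C = row A − 1·row B = (19, 1, −1)   [check: 1·72 − 1·53 = 19]
  53 = 2·19 + 15   → row D = row B − 2·row C = (15, −2, 3)   [check: −2·72 + 3·53 = 15]
  19 = 1·15 + 4   → row E = row C − 1·row D = (4, 3, −4)   [check: 3·72 − 4·53 = 4]
  15 = 3·4 + 3   → row F = row D − 3·row E = (3, −11, 15)   [check: −11·72 + 15·53 = 3]
  4 = 1·3 + 1   → row G = row E − 1·row F = (1, 14, −19)   [check: 14·72 − 19·53 = 1]
  3 = 3·1 + 0   → remainder 0, stop. gcd = 1 (last nonzero row G).
The gcd is 1, so 53 is invertible mod 72. The last nonzero row gives 14·72 − 19·53 = 1, so t = −19. So 53^(−1) ≡ −19 ≡ 53 (mod 72). Verify: 53 · 53 = 2809 ≡ 1 (mod 72). ✓

Final answer: 53^(−1) ≡ 53 (mod 72)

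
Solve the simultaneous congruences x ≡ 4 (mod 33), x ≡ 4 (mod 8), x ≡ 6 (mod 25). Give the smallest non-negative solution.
x ≡ 4756 (mod 6600); the representative in [0, 6600) is 4756

The moduli 33, 8, 25 are pairwise coprime, so by the CRT there is a unique solution mod 33·8·25 = 6600.
Solve by successive substitution. Start with x ≡ 4 (mod 33).
  Combine with x ≡ 4 (mod 8): write x = 4 + 33·t and require 4 + 33·t ≡ 4 (mod 8), i.e. 33·t ≡ 4 − 4 ≡ 0 (mod 8). Since 33^(−1) ≡ 1 (mod 8) (33 ≡ 1 (mod 8)), t ≡ 1·0 ≡ 0 (mod 8). So x ≡ 4 + 33·0 = 4 (mod 264).
  Combine with x ≡ 6 (mod 25): write x = 4 + 264·t and require 4 + 264·t ≡ 6 (mod 25), i.e. 264·t ≡ 6 − 4 ≡ 2 (mod 25). Since 264^(−1) ≡ 9 (mod 25) (264 ≡ 14 (mod 25)), t ≡ 9·2 ≡ 18 (mod 25). So x ≡ 4 + 264·18 = 4756 (mod 6600).
Unique solution in [0, 6600): x = 4756.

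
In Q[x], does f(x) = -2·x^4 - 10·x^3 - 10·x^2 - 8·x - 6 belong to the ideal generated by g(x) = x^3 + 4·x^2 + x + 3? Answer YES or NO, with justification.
In Q[x] the ideal (g) consists of all multiples of g, so f ∈ (g) iff g | f, i.e. iff the remainder of f on division by g is 0. Divide f by g (g is monic, so eliminate the leading term of the running remainder at each step):
  leading term -2·x^4: subtract (-2·x)·g(x) = -2·x^4 - 8·x^3 - 2·x^2 - 6·x, leaving -2·x^3 - 8·x^2 - 2·x - 6
  leading term -2·x^3: subtract (-2)·g(x) = -2·x^3 - 8·x^2 - 2·x - 6, leaving 0
The remainder is 0, so f(x) = g(x) · h(x) with h(x) = -2·x - 2. Hence g | f, i.e. f ∈ (g).

Final answer: YES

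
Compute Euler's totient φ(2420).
φ(2420) = 880

φ is multiplicative, with φ(p^e) = p^e − p^(e−1). Factorise 2420 = 2^2 · 5 · 11^2. Then
  φ(2420) = (2^2 − 2^1) · (5 − 1) · (11^2 − 11^1) = 2 · 4 · 110 = 880.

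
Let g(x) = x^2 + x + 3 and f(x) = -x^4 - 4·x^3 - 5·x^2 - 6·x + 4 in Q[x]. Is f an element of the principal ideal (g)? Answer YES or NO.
NO

In Q[x] the ideal (g) consists of all multiples of g, so f ∈ (g) iff g | f, i.e. iff the remainder of f on division by g is 0. Divide f by g (g is monic, so eliminate the leading term of the running remainder at each step):
  leading term -x^4: subtract (-x^2)·g(x) = -x^4 - x^3 - 3·x^2, leaving -3·x^3 - 2·x^2 - 6·x + 4
  leading term -3·x^3: subtract (-3·x)·g(x) = -3·x^3 - 3·x^2 - 9·x, leaving x^2 + 3·x + 4
  leading term x^2: subtract (1)·g(x) = x^2 + x + 3, leaving 2·x + 1
The remainder r(x) = 2·x + 1 ≠ 0 (and deg r < deg g), so g ∤ f, i.e. f ∉ (g).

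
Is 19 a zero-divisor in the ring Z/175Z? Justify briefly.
gcd(19, 175) = 1, so 19 is a unit in Z/175Z (it has a multiplicative inverse). A unit cannot be a zero-divisor: if 19·b ≡ 0 then multiplying both sides by 19^(−1) gives b ≡ 0. So 19 is not a zero-divisor.

Final answer: NO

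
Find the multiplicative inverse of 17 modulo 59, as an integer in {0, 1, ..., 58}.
Apply the extended Euclidean algorithm to (59, 17), tracking rows (r, s, t) with s·59 + t·17 = r. Each division r_prev = q·r_cur + r_new produces the new row as (previous row) − q·(current row):
  row A: (59, 1, 0)   [1·59 + 0·17 = 59]
  row B: (17, 0, 1)   [0·59 + 1·17 = 17]
  59 = 3·17 + 8   → row C = row A − 3·row B = (8, 1, −3)   [check: 1·59 − 3·17 = 8]
  17 = 2·8 + 1   → row D = row B − 2·row C = (1, −2, 7)   [check: −2·59 + 7·17 = 1]
  8 = 8·1 + 0   → remainder 0, stop. gcd = 1 (last nonzero row D).
The gcd is 1, so 17 is invertible mod 59. The last nonzero row gives −2·59 + 7·17 = 1, so t = 7. So 17^(−1) ≡ 7 (mod 59). Verify: 17 · 7 = 119 ≡ 1 (mod 59). ✓

Final answer: 17^(−1) ≡ 7 (mod 59)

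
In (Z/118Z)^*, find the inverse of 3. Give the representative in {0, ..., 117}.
3^(−1) ≡ 79 (mod 118)

Apply the extended Euclidean algorithm to (118, 3), tracking rows (r, s, t) with s·118 + t·3 = r. Each division r_prev = q·r_cur + r_new produces the new row as (previous row) − q·(current row):
  row A: (118, 1, 0)   [1·118 + 0·3 = 118]
  row B: (3, 0, 1)   [0·118 + 1·3 = 3]
  118 = 39·3 + 1   → row C = row A − 39·row B = (1, 1, −39)   [check: 1·118 − 39·3 = 1]
  3 = 3·1 + 0   → remainder 0, stop. gcd = 1 (last nonzero row C).
The gcd is 1, so 3 is invertible mod 118. The last nonzero row gives 1·118 − 39·3 = 1, so t = −39. So 3^(−1) ≡ −39 ≡ 79 (mod 118). Verify: 3 · 79 = 237 ≡ 1 (mod 118). ✓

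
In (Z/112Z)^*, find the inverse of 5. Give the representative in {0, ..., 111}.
Apply the extended Euclidean algorithm to (112, 5), tracking rows (r, s, t) with s·112 + t·5 = r. Each division r_prev = q·r_cur + r_new produces the new row as (previous row) − q·(current row):
  row A: (112, 1, 0)   [1·112 + 0·5 = 112]
  row B: (5, 0, 1)   [0·112 + 1·5 = 5]
  112 = 22·5 + 2   → row C = row A − 22·row B = (2, 1, −22)   [check: 1·112 − 22·5 = 2]
  5 = 2·2 + 1   → row D = row B − 2·row C = (1, −2, 45)   [check: −2·112 + 45·5 = 1]
  2 = 2·1 + 0   → remainder 0, stop. gcd = 1 (last nonzero row D).
The gcd is 1, so 5 is invertible mod 112. The last nonzero row gives −2·112 + 45·5 = 1, so t = 45. So 5^(−1) ≡ 45 (mod 112). Verify: 5 · 45 = 225 ≡ 1 (mod 112). ✓

Final answer: 5^(−1) ≡ 45 (mod 112)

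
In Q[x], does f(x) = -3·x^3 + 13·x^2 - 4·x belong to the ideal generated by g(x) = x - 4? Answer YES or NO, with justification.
In Q[x] the ideal (g) consists of all multiples of g, so f ∈ (g) iff g | f, i.e. iff the remainder of f on division by g is 0. Divide f by g (g is monic, so eliminate the leading term of the running remainder at each step):
  leading term -3·x^3: subtract (-3·x^2)·g(x) = -3·x^3 + 12·x^2, leaving x^2 - 4·x
  leading term x^2: subtract (x)·g(x) = x^2 - 4·x, leaving 0
The remainder is 0, so f(x) = g(x) · h(x) with h(x) = -3·x^2 + x. Hence g | f, i.e. f ∈ (g).

Final answer: YES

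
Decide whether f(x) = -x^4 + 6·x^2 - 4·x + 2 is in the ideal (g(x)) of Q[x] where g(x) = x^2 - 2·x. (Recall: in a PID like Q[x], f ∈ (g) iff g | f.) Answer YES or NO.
NO

In Q[x] the ideal (g) consists of all multiples of g, so f ∈ (g) iff g | f, i.e. iff the remainder of f on division by g is 0. Divide f by g (g is monic, so eliminate the leading term of the running remainder at each step):
  leading term -x^4: subtract (-x^2)·g(x) = -x^4 + 2·x^3, leaving -2·x^3 + 6·x^2 - 4·x + 2
  leading term -2·x^3: subtract (-2·x)·g(x) = -2·x^3 + 4·x^2, leaving 2·x^2 - 4·x + 2
  leading term 2·x^2: subtract (2)·g(x) = 2·x^2 - 4·x, leaving 2
The remainder r(x) = 2 ≠ 0 (and deg r < deg g), so g ∤ f, i.e. f ∉ (g).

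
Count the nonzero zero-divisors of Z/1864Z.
In Z/1864Z each nonzero element is either a unit (gcd with 1864 is 1) or a zero-divisor (gcd > 1). The number of units is φ(1864): factorise 1864 = 2^3 · 233, so φ(1864) = (2^3 − 2^2) · (233 − 1) = 4 · 232 = 928. The nonzero elements number 1864 − 1 = 1863. Hence the nonzero zero-divisors number 1863 − 928 = 935.

Final answer: Z/1864Z has 935 nonzero zero-divisors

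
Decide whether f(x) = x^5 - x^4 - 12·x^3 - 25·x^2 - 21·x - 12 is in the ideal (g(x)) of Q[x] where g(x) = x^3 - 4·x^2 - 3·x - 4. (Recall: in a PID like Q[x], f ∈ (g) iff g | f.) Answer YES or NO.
YES

In Q[x] the ideal (g) consists of all multiples of g, so f ∈ (g) iff g | f, i.e. iff the remainder of f on division by g is 0. Divide f by g (g is monic, so eliminate the leading term of the running remainder at each step):
  leading term x^5: subtract (x^2)·g(x) = x^5 - 4·x^4 - 3·x^3 - 4·x^2, leaving 3·x^4 - 9·x^3 - 21·x^2 - 21·x - 12
  leading term 3·x^4: subtract (3·x)·g(x) = 3·x^4 - 12·x^3 - 9·x^2 - 12·x, leaving 3·x^3 - 12·x^2 - 9·x - 12
  leading term 3·x^3: subtract (3)·g(x) = 3·x^3 - 12·x^2 - 9·x - 12, leaving 0
The remainder is 0, so f(x) = g(x) · h(x) with h(x) = x^2 + 3·x + 3. Hence g | f, i.e. f ∈ (g).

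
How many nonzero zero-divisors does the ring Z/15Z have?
In Z/15Z each nonzero element is either a unit (gcd with 15 is 1) or a zero-divisor (gcd > 1). The number of units is φ(15): factorise 15 = 3 · 5, so φ(15) = (3 − 1) · (5 − 1) = 2 · 4 = 8. The nonzero elements number 15 − 1 = 14. Hence the nonzero zero-divisors number 14 − 8 = 6.

Final answer: Z/15Z has 6 nonzero zero-divisors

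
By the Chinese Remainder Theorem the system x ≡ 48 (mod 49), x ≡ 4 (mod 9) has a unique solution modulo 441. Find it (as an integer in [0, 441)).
x ≡ 391 (mod 441); the representative in [0, 441) is 391

The moduli 49, 9 are pairwise coprime, so by the CRT there is a unique solution mod 49·9 = 441.
Solve by successive substitution. Start with x ≡ 48 (mod 49).
  Combine with x ≡ 4 (mod 9): write x = 48 + 49·t and require 48 + 49·t ≡ 4 (mod 9), i.e. 49·t ≡ 4 − 48 ≡ 1 (mod 9). Since 49^(−1) ≡ 7 (mod 9) (49 ≡ 4 (mod 9)), t ≡ 7·1 ≡ 7 (mod 9). So x ≡ 48 + 49·7 = 391 (mod 441).
Unique solution in [0, 441): x = 391.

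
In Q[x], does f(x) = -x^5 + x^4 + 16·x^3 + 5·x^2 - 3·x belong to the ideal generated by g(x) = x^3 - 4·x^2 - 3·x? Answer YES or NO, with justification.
YES

In Q[x] the ideal (g) consists of all multiples of g, so f ∈ (g) iff g | f, i.e. iff the remainder of f on division by g is 0. Divide f by g (g is monic, so eliminate the leading term of the running remainder at each step):
  leading term -x^5: subtract (-x^2)·g(x) = -x^5 + 4·x^4 + 3·x^3, leaving -3·x^4 + 13·x^3 + 5·x^2 - 3·x
  leading term -3·x^4: subtract (-3·x)·g(x) = -3·x^4 + 12·x^3 + 9·x^2, leaving x^3 - 4·x^2 - 3·x
  leading term x^3: subtract (1)·g(x) = x^3 - 4·x^2 - 3·x, leaving 0
The remainder is 0, so f(x) = g(x) · h(x) with h(x) = -x^2 - 3·x + 1. Hence g | f, i.e. f ∈ (g).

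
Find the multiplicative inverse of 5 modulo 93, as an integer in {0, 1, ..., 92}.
Apply the extended Euclidean algorithm to (93, 5), tracking rows (r, s, t) with s·93 + t·5 = r. Each division r_prev = q·r_cur + r_new produces the new row as (previous row) − q·(current row):
  row A: (93, 1, 0)   [1·93 + 0·5 = 93]
  row B: (5, 0, 1)   [0·93 + 1·5 = 5]
  93 = 18·5 + 3   → row C = row A − 18·row B = (3, 1, −18)   [check: 1·93 − 18·5 = 3]
  5 = 1·3 + 2   → row D = row B − 1·row C = (2, −1, 19)   [check: −1·93 + 19·5 = 2]
  3 = 1·2 + 1   → row E = row C − 1·row D = (1, 2, −37)   [check: 2·93 − 37·5 = 1]
  2 = 2·1 + 0   → remainder 0, stop. gcd = 1 (last nonzero row E).
The gcd is 1, so 5 is invertible mod 93. The last nonzero row gives 2·93 − 37·5 = 1, so t = −37. So 5^(−1) ≡ −37 ≡ 56 (mod 93). Verify: 5 · 56 = 280 ≡ 1 (mod 93). ✓

Final answer: 5^(−1) ≡ 56 (mod 93)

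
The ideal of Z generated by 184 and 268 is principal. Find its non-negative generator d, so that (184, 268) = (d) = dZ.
In the PID Z, (a, b) is generated by gcd(a, b). Compute gcd(268, 184) with the extended Euclidean algorithm, tracking rows (r, s, t) with s·268 + t·184 = r:
  row A: (268, 1, 0)   [1·268 + 0·184 = 268]
  row B: (184, 0, 1)   [0·268 + 1·184 = 184]
  268 = 1·184 + 84   → row C = row A − 1·row B = (84, 1, −1)   [check: 1·268 − 1·184 = 84]
  184 = 2·84 + 16   → row D = row B − 2·row C = (16, −2, 3)   [check: −2·268 + 3·184 = 16]
  84 = 5·16 + 4   → row E = row C − 5·row D = (4, 11, −16)   [check: 11·268 − 16·184 = 4]
  16 = 4·4 + 0   → remainder 0, stop. gcd = 4 (last nonzero row E).
So gcd(184, 268) = 4, with Bézout identity 11·268 − 16·184 = 4. Containment (⊇): the Bézout identity exhibits 4 as an element of (184, 268), giving (4) ⊆ (184, 268). Containment (⊆): since 4 | 184 and 4 | 268 (184 = 4·46, 268 = 4·67), every Z-linear combination of 184 and 268 is divisible by 4, so (184, 268) ⊆ (4). Therefore (184, 268) = (4), d = 4.

Final answer: (184, 268) = (4); d = 4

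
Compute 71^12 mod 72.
1

Use repeated squaring. Binary(12) = 1100. Walk through the bits of the exponent 12 left-to-right: at each bit after the leading one, square the running value, then multiply by 71 if the bit is 1 (always reducing mod 72):
  bit 1 = 1 (leading): start with 71.
  bit 2 = 1: square 71^2 = 5041 ≡ 1; bit is 1, so multiply 1·71 = 71 (mod 72).
  bit 3 = 0: square 71^2 = 5041 ≡ 1 (mod 72).
  bit 4 = 0: square 1^2 = 1 (mod 72).
Final value: 71^12 ≡ 1 (mod 72).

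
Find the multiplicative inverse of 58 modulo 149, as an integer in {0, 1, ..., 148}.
Apply the extended Euclidean algorithm to (149, 58), tracking rows (r, s, t) with s·149 + t·58 = r. Each division r_prev = q·r_cur + r_new produces the new row as (previous row) − q·(current row):
  row A: (149, 1, 0)   [1·149 + 0·58 = 149]
  row B: (58, 0, 1)   [0·149 + 1·58 = 58]
  149 = 2·58 + 33   → row C = row A − 2·row B = (33, 1, −2)   [check: 1·149 − 2·58 = 33]
  58 = 1·33 + 25   → row D = row B − 1·row C = (25, −1, 3)   [check: −1·149 + 3·58 = 25]
  33 = 1·25 + 8   → row E = row C − 1·row D = (8, 2, −5)   [check: 2·149 − 5·58 = 8]
  25 = 3·8 + 1   → row F = row D − 3·row E = (1, −7, 18)   [check: −7·149 + 18·58 = 1]
  8 = 8·1 + 0   → remainder 0, stop. gcd = 1 (last nonzero row F).
The gcd is 1, so 58 is invertible mod 149. The last nonzero row gives −7·149 + 18·58 = 1, so t = 18. So 58^(−1) ≡ 18 (mod 149). Verify: 58 · 18 = 1044 ≡ 1 (mod 149). ✓

Final answer: 58^(−1) ≡ 18 (mod 149)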